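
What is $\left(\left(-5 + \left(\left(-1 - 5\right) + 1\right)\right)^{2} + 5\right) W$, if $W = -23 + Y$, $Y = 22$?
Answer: $-105$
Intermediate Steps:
$W = -1$ ($W = -23 + 22 = -1$)
$\left(\left(-5 + \left(\left(-1 - 5\right) + 1\right)\right)^{2} + 5\right) W = \left(\left(-5 + \left(\left(-1 - 5\right) + 1\right)\right)^{2} + 5\right) \left(-1\right) = \left(\left(-5 + \left(-6 + 1\right)\right)^{2} + 5\right) \left(-1\right) = \left(\left(-5 - 5\right)^{2} + 5\right) \left(-1\right) = \left(\left(-10\right)^{2} + 5\right) \left(-1\right) = \left(100 + 5\right) \left(-1\right) = 105 \left(-1\right) = -105$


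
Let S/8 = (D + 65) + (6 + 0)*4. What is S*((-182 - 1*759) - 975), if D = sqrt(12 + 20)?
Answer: -1364192 - 61312*sqrt(2) ≈ -1.4509e+6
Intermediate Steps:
D = 4*sqrt(2) (D = sqrt(32) = 4*sqrt(2) ≈ 5.6569)
S = 712 + 32*sqrt(2) (S = 8*((4*sqrt(2) + 65) + (6 + 0)*4) = 8*((65 + 4*sqrt(2)) + 6*4) = 8*((65 + 4*sqrt(2)) + 24) = 8*(89 + 4*sqrt(2)) = 712 + 32*sqrt(2) ≈ 757.25)
S*((-182 - 1*759) - 975) = (712 + 32*sqrt(2))*((-182 - 1*759) - 975) = (712 + 32*sqrt(2))*((-182 - 759) - 975) = (712 + 32*sqrt(2))*(-941 - 975) = (712 + 32*sqrt(2))*(-1916) = -1364192 - 61312*sqrt(2)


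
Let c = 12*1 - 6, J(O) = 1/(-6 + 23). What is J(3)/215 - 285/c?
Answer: -347223/7310 ≈ -47.500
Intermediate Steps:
J(O) = 1/17
c = 6 (c = 12 - 6 = 6)
J(3)/215 - 285/c = (1/17)/215 - 285/6 = (1/17)*(1/215) - 285*⅙ = 1/3655 - 95/2 = -347223/7310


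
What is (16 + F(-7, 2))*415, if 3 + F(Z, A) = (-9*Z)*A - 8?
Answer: 54365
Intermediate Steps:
F(Z, A) = -11 - 9*A*Z (F(Z, A) = -3 + ((-9*Z)*A - 8) = -3 + (-9*A*Z - 8) = -3 + (-8 - 9*A*Z) = -11 - 9*A*Z)
(16 + F(-7, 2))*415 = (16 + (-11 - 9*2*(-7)))*415 = (16 + (-11 + 126))*415 = (16 + 115)*415 = 131*415 = 54365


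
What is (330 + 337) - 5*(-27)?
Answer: 802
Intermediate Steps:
(330 + 337) - 5*(-27) = 667 + 135 = 802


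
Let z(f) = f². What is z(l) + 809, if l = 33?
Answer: 1898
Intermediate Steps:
z(l) + 809 = 33² + 809 = 1089 + 809 = 1898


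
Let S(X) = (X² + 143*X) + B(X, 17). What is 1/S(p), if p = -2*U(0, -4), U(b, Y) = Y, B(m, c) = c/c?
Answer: 1/1209 ≈ 0.00082713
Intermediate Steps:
B(m, c) = 1
p = 8 (p = -2*(-4) = 8)
S(X) = 1 + X² + 143*X (S(X) = (X² + 143*X) + 1 = 1 + X² + 143*X)
1/S(p) = 1/(1 + 8² + 143*8) = 1/(1 + 64 + 1144) = 1/1209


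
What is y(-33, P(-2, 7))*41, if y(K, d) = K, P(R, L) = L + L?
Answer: -1353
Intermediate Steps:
P(R, L) = 2*L
y(-33, P(-2, 7))*41 = -33*41 = -1353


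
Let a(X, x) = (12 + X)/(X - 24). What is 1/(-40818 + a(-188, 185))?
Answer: -53/2163310 ≈ -2.4499e-5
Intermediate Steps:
a(X, x) = (12 + X)/(-24 + X)
1/(-40818 + a(-188, 185)) = 1/(-40818 + (12 - 188)/(-24 - 188)) = 1/(-40818 - 176/(-212)) = 1/(-40818 - 1/212*(-176)) = 1/(-40818 + 44/53) = 1/(-2163310/53) = -53/2163310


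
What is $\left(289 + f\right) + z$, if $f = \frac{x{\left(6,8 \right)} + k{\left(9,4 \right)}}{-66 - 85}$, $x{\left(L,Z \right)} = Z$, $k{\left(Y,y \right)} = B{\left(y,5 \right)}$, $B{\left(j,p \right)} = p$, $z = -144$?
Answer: $\frac{21882}{151} \approx 144.91$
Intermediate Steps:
$k{\left(Y,y \right)} = 5$
$f = - \frac{13}{151}$ ($f = \frac{8 + 5}{-66 - 85} = \frac{13}{-151} = 13 \left(- \frac{1}{151}\right) = - \frac{13}{151} \approx -0.086093$)
$\left(289 + f\right) + z = \left(289 - \frac{13}{151}\right) - 144 = \frac{43626}{151} - 144 = \frac{21882}{151}$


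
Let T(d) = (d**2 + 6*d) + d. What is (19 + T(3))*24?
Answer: 1176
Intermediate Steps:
T(d) = d**2 + 7*d
(19 + T(3))*24 = (19 + 3*(7 + 3))*24 = (19 + 3*10)*24 = (19 + 30)*24 = 49*24 = 1176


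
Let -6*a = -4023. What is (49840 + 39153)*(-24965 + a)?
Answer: -4324080877/2 ≈ -2.1620e+9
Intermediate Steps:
a = 1341/2 (a = -⅙*(-4023) = 1341/2 ≈ 670.50)
(49840 + 39153)*(-24965 + a) = (49840 + 39153)*(-24965 + 1341/2) = 88993*(-48589/2) = -4324080877/2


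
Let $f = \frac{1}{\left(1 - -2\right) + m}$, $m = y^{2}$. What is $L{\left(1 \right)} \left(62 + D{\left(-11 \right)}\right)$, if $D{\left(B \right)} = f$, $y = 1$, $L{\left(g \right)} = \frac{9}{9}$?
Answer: $\frac{249}{4} \approx 62.25$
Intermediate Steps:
$L{\left(g \right)} = 1$ ($L{\left(g \right)} = 9 \cdot \frac{1}{9} = 1$)
$m = 1$ ($m = 1^{2} = 1$)
$f = \frac{1}{4}$ ($f = \frac{1}{\left(1 - -2\right) + 1} = \frac{1}{\left(1 + 2\right) + 1} = \frac{1}{3 + 1} = \frac{1}{4} \approx 0.25$)
$D{\left(B \right)} = \frac{1}{4}$
$L{\left(1 \right)} \left(62 + D{\left(-11 \right)}\right) = 1 \left(62 + \frac{1}{4}\right) = 1 \cdot \frac{249}{4} = \frac{249}{4}$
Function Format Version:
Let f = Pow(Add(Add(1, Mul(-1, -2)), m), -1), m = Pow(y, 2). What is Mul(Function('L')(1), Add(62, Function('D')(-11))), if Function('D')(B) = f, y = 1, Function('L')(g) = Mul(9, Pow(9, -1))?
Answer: Rational(249, 4) ≈ 62.250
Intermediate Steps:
Function('L')(g) = 1 (Function('L')(g) = Mul(9, Rational(1, 9)) = 1)
m = 1 (m = Pow(1, 2) = 1)
f = Rational(1, 4) (f = Pow(Add(Add(1, Mul(-1, -2)), 1), -1) = Pow(Add(Add(1, 2), 1), -1) = Pow(Add(3, 1), -1) = Pow(4, -1) = Rational(1, 4) ≈ 0.25000)
Function('D')(B) = Rational(1, 4)
Mul(Function('L')(1), Add(62, Function('D')(-11))) = Mul(1, Add(62, Rational(1, 4))) = Mul(1, Rational(249, 4)) = Rational(249, 4)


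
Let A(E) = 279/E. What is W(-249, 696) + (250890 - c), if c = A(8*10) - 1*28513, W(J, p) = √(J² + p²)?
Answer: 22351961/80 + 3*√60713 ≈ 2.8014e+5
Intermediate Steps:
c = -2280761/80 (c = 279/((8*10)) - 1*28513 = 279/80 - 28513 = -2280761/80 ≈ -28510.)
W(-249, 696) + (250890 - c) = √((-249)² + 696²) + (250890 - 1*(-2280761/80)) = √(62001 + 484416) + (250890 + 2280761/80) = √546417 + 22351961/80 = 3*√60713 + 22351961/80 = 22351961/80 + 3*√60713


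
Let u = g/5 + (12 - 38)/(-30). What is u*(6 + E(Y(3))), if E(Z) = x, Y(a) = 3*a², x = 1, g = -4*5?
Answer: -329/15 ≈ -21.933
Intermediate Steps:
g = -20
E(Z) = 1
u = -47/15 (u = -20/5 + (12 - 38)/(-30) = -20*⅕ - 26*(-1/30) = -4 + 13/15 = -47/15 ≈ -3.1333)
u*(6 + E(Y(3))) = -47*(6 + 1)/15 = -47/15*7 = -329/15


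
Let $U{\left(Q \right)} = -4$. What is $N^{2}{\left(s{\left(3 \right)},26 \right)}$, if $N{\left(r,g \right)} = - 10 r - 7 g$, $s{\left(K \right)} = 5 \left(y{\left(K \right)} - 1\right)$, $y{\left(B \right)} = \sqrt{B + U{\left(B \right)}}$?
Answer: $14924 + 13200 i \approx 14924.0 + 13200.0 i$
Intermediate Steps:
$y{\left(B \right)} = \sqrt{-4 + B}$ ($y{\left(B \right)} = \sqrt{B - 4} = \sqrt{-4 + B}$)
$s{\left(K \right)} = -5 + 5 \sqrt{-4 + K}$ ($s{\left(K \right)} = 5 \left(\sqrt{-4 + K} - 1\right) = 5 \left(-1 + \sqrt{-4 + K}\right) = -5 + 5 \sqrt{-4 + K}$)
$N^{2}{\left(s{\left(3 \right)},26 \right)} = \left(- 10 \left(-5 + 5 \sqrt{-4 + 3}\right) - 182\right)^{2} = \left(- 10 \left(-5 + 5 \sqrt{-1}\right) - 182\right)^{2} = \left(- 10 \left(-5 + 5 i\right) - 182\right)^{2} = \left(\left(50 - 50 i\right) - 182\right)^{2} = \left(-132 - 50 i\right)^{2}$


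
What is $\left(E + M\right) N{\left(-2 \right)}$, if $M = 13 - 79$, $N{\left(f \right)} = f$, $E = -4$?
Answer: $140$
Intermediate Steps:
$M = -66$
$\left(E + M\right) N{\left(-2 \right)} = \left(-4 - 66\right) \left(-2\right) = \left(-70\right) \left(-2\right) = 140$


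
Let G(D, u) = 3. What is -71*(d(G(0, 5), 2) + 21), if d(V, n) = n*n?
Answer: -1775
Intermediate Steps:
d(V, n) = n**2
-71*(d(G(0, 5), 2) + 21) = -71*(2**2 + 21) = -71*(4 + 21) = -71*25 = -1775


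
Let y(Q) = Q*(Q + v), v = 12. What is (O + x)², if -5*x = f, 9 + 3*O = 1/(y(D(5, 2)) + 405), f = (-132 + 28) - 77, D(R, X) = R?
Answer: 95277121/86436 ≈ 1102.3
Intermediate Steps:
y(Q) = Q*(12 + Q) (y(Q) = Q*(Q + 12) = Q*(12 + Q))
f = -181 (f = -104 - 77 = -181)
O = -4409/1470 (O = -3 + 1/(3*(5*(12 + 5) + 405)) = -3 + 1/(3*(5*17 + 405)) = -3 + 1/(3*(85 + 405)) = -3 + (⅓)/490 = -3 + (⅓)*(1/490) = -3 + 1/1470 = -4409/1470 ≈ -2.9993)
x = 181/5 (x = -⅕*(-181) = 181/5 ≈ 36.200)
(O + x)² = (-4409/1470 + 181/5)² = (9761/294)² = 95277121/86436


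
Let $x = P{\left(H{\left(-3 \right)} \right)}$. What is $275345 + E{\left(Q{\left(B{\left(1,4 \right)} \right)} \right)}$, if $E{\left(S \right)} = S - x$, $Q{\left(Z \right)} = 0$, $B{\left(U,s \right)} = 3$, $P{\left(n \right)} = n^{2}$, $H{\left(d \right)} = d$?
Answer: $275336$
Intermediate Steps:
$x = 9$ ($x = \left(-3\right)^{2} = 9$)
$E{\left(S \right)} = -9 + S$ ($E{\left(S \right)} = S - 9 = -9 + S$)
$275345 + E{\left(Q{\left(B{\left(1,4 \right)} \right)} \right)} = 275345 + \left(-9 + 0\right) = 275345 - 9 = 275336$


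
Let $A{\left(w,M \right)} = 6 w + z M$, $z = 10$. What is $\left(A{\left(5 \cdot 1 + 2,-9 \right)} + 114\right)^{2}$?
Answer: $4356$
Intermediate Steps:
$A{\left(w,M \right)} = 6 w + 10 M$
$\left(A{\left(5 \cdot 1 + 2,-9 \right)} + 114\right)^{2} = \left(\left(6 \left(5 \cdot 1 + 2\right) + 10 \left(-9\right)\right) + 114\right)^{2} = \left(\left(6 \left(5 + 2\right) - 90\right) + 114\right)^{2} = \left(\left(6 \cdot 7 - 90\right) + 114\right)^{2} = \left(\left(42 - 90\right) + 114\right)^{2} = \left(-48 + 114\right)^{2} = 66^{2} = 4356$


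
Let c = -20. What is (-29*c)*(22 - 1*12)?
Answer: 5800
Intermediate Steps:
(-29*c)*(22 - 1*12) = (-29*(-20))*(22 - 1*12) = 580*(22 - 12) = 580*10 = 5800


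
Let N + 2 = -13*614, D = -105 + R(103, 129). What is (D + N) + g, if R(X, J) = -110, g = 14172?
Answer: 5973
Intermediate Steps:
D = -215 (D = -105 - 110 = -215)
N = -7984 (N = -2 - 13*614 = -2 - 7982 = -7984)
(D + N) + g = (-215 - 7984) + 14172 = -8199 + 14172 = 5973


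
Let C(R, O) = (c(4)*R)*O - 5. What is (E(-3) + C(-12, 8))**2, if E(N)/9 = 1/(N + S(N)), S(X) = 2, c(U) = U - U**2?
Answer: 1295044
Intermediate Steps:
E(N) = 9/(2 + N) (E(N) = 9/(N + 2) = 9/(2 + N))
C(R, O) = -5 - 12*O*R (C(R, O) = ((4*(1 - 1*4))*R)*O - 5 = ((4*(1 - 4))*R)*O - 5 = ((4*(-3))*R)*O - 5 = (-12*R)*O - 5 = -12*O*R - 5 = -5 - 12*O*R)
(E(-3) + C(-12, 8))**2 = (9/(2 - 3) + (-5 - 12*8*(-12)))**2 = (9/(-1) + (-5 + 1152))**2 = (9*(-1) + 1147)**2 = (-9 + 1147)**2 = 1138**2 = 1295044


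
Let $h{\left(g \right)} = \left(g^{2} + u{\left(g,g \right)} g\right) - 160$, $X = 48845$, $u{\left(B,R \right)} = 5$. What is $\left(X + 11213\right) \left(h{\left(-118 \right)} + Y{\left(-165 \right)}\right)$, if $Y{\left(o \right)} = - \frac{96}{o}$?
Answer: $\frac{43518146916}{55} \approx 7.9124 \cdot 10^{8}$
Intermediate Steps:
$h{\left(g \right)} = -160 + g^{2} + 5 g$ ($h{\left(g \right)} = \left(g^{2} + 5 g\right) - 160 = -160 + g^{2} + 5 g$)
$\left(X + 11213\right) \left(h{\left(-118 \right)} + Y{\left(-165 \right)}\right) = \left(48845 + 11213\right) \left(\left(-160 + \left(-118\right)^{2} + 5 \left(-118\right)\right) - \frac{96}{-165}\right) = 60058 \left(\left(-160 + 13924 - 590\right) - - \frac{32}{55}\right) = 60058 \left(13174 + \frac{32}{55}\right) = 60058 \cdot \frac{724602}{55} = \frac{43518146916}{55}$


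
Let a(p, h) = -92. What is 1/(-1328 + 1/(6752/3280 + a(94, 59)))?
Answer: -18438/24485869 ≈ -0.00075301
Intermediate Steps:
1/(-1328 + 1/(6752/3280 + a(94, 59))) = 1/(-1328 + 1/(6752/3280 - 92)) = 1/(-1328 + 1/(6752*(1/3280) - 92)) = 1/(-1328 + 1/(422/205 - 92)) = 1/(-1328 + 1/(-18438/205)) = 1/(-1328 - 205/18438) = 1/(-24485869/18438) = -18438/24485869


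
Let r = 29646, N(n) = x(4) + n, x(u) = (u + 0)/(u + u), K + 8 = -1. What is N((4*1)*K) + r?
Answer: 59221/2 ≈ 29611.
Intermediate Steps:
K = -9 (K = -8 - 1 = -9)
x(u) = ½ (x(u) = u/((2*u)) = u*(1/(2*u)) = ½)
N(n) = ½ + n
N((4*1)*K) + r = (½ + (4*1)*(-9)) + 29646 = (½ + 4*(-9)) + 29646 = (½ - 36) + 29646 = -71/2 + 29646 = 59221/2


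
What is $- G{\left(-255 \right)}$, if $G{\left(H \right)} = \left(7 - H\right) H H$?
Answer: $-17036550$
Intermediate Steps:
$G{\left(H \right)} = H^{2} \left(7 - H\right)$ ($G{\left(H \right)} = H \left(7 - H\right) H = H^{2} \left(7 - H\right)$)
$- G{\left(-255 \right)} = - \left(-255\right)^{2} \left(7 - -255\right) = - 65025 \left(7 + 255\right) = - 65025 \cdot 262 = \left(-1\right) 17036550 = -17036550$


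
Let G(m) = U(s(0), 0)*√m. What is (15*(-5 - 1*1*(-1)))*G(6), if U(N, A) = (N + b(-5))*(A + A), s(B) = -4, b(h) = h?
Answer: 0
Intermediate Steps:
U(N, A) = 2*A*(-5 + N) (U(N, A) = (N - 5)*(A + A) = (-5 + N)*(2*A) = 2*A*(-5 + N))
G(m) = 0 (G(m) = (2*0*(-5 - 4))*√m = (2*0*(-9))*√m = 0*√m = 0)
(15*(-5 - 1*1*(-1)))*G(6) = (15*(-5 - 1*1*(-1)))*0 = (15*(-5 - 1*(-1)))*0 = (15*(-5 + 1))*0 = (15*(-4))*0 = -60*0 = 0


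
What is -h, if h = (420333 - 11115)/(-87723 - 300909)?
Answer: 68203/64772 ≈ 1.0530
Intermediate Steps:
h = -68203/64772 (h = 409218/(-388632) = 409218*(-1/388632) = -68203/64772 ≈ -1.0530)
-h = -1*(-68203/64772) = 68203/64772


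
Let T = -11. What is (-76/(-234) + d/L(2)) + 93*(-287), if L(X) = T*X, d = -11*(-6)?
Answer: -3123160/117 ≈ -26694.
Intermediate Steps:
d = 66
L(X) = -11*X
(-76/(-234) + d/L(2)) + 93*(-287) = (-76/(-234) + 66/((-11*2))) + 93*(-287) = (-76*(-1/234) + 66/(-22)) - 26691 = (38/117 + 66*(-1/22)) - 26691 = (38/117 - 3) - 26691 = -313/117 - 26691 = -3123160/117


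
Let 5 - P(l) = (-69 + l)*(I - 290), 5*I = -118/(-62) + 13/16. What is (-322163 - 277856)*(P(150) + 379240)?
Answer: -599223190600167/2480 ≈ -2.4162e+11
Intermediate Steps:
I = 1347/2480 (I = (-118/(-62) + 13/16)/5 = (-118*(-1/62) + 13*(1/16))/5 = (59/31 + 13/16)/5 = (⅕)*(1347/496) = 1347/2480 ≈ 0.54315)
P(l) = -49519457/2480 + 717853*l/2480 (P(l) = 5 - (-69 + l)*(1347/2480 - 290) = 5 - (-69 + l)*(-717853)/2480 = 5 - (49531857/2480 - 717853*l/2480) = 5 + (-49531857/2480 + 717853*l/2480) = -49519457/2480 + 717853*l/2480)
(-322163 - 277856)*(P(150) + 379240) = (-322163 - 277856)*((-49519457/2480 + (717853/2480)*150) + 379240) = -600019*((-49519457/2480 + 10767795/248) + 379240) = -600019*(58158493/2480 + 379240) = -600019*998673693/2480 = -599223190600167/2480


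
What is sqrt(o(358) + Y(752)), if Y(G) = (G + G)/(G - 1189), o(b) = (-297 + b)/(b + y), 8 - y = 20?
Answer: I*sqrt(74652509854)/151202 ≈ 1.807*I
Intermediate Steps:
y = -12 (y = 8 - 1*20 = 8 - 20 = -12)
o(b) = (-297 + b)/(-12 + b) (o(b) = (-297 + b)/(b - 12) = (-297 + b)/(-12 + b))
Y(G) = 2*G/(-1189 + G) (Y(G) = (2*G)/(-1189 + G) = 2*G/(-1189 + G))
sqrt(o(358) + Y(752)) = sqrt((-297 + 358)/(-12 + 358) + 2*752/(-1189 + 752)) = sqrt(61/346 + 2*752/(-437)) = sqrt((1/346)*61 + 2*752*(-1/437)) = sqrt(61/346 - 1504/437) = sqrt(-493727/151202) = I*sqrt(74652509854)/151202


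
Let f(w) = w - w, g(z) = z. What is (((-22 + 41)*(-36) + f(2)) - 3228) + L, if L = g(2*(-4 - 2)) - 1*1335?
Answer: -5259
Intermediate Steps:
f(w) = 0
L = -1347 (L = 2*(-4 - 2) - 1*1335 = 2*(-6) - 1335 = -12 - 1335 = -1347)
(((-22 + 41)*(-36) + f(2)) - 3228) + L = (((-22 + 41)*(-36) + 0) - 3228) - 1347 = ((19*(-36) + 0) - 3228) - 1347 = ((-684 + 0) - 3228) - 1347 = (-684 - 3228) - 1347 = -3912 - 1347 = -5259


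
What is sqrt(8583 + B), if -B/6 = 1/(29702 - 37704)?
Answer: sqrt(137396684586)/4001 ≈ 92.645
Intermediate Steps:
B = 3/4001 (B = -6/(29702 - 37704) = -6/(-8002) = -6*(-1/8002) = 3/4001 ≈ 0.00074981)
sqrt(8583 + B) = sqrt(8583 + 3/4001) = sqrt(34340586/4001) = sqrt(137396684586)/4001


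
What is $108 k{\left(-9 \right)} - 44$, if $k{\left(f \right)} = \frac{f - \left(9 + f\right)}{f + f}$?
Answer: $10$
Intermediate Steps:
$k{\left(f \right)} = - \frac{9}{2 f}$
$108 k{\left(-9 \right)} - 44 = 108 \left(- \frac{9}{2 \left(-9\right)}\right) - 44 = 108 \left(\left(- \frac{9}{2}\right) \left(- \frac{1}{9}\right)\right) - 44 = 108 \cdot \frac{1}{2} - 44 = 54 - 44 = 10$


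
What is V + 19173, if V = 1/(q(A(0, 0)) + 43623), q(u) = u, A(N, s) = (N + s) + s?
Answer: 836383780/43623 ≈ 19173.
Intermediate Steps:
A(N, s) = N + 2*s
V = 1/43623 (V = 1/((0 + 2*0) + 43623) = 1/((0 + 0) + 43623) = 1/(0 + 43623) = 1/43623 ≈ 2.2924e-5)
V + 19173 = 1/43623 + 19173 = 836383780/43623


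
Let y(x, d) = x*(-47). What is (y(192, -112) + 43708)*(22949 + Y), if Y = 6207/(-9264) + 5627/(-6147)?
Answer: 3776969283728095/4745484 ≈ 7.9591e+8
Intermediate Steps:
y(x, d) = -47*x
Y = -30094319/18981936 (Y = 6207*(-1/9264) + 5627*(-1/6147) = -2069/3088 - 5627/6147 = -30094319/18981936 ≈ -1.5854)
(y(192, -112) + 43708)*(22949 + Y) = (-47*192 + 43708)*(22949 - 30094319/18981936) = (-9024 + 43708)*(435586354945/18981936) = 34684*(435586354945/18981936) = 3776969283728095/4745484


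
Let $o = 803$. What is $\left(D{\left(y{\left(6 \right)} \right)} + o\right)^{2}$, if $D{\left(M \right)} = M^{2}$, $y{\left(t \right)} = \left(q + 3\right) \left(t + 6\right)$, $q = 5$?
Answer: $100380361$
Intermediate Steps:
$y{\left(t \right)} = 48 + 8 t$ ($y{\left(t \right)} = \left(5 + 3\right) \left(t + 6\right) = 8 \left(6 + t\right) = 48 + 8 t$)
$\left(D{\left(y{\left(6 \right)} \right)} + o\right)^{2} = \left(\left(48 + 8 \cdot 6\right)^{2} + 803\right)^{2} = \left(\left(48 + 48\right)^{2} + 803\right)^{2} = \left(96^{2} + 803\right)^{2} = \left(9216 + 803\right)^{2} = 10019^{2} = 100380361$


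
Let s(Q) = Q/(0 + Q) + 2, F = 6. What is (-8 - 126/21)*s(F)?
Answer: -42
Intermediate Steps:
s(Q) = 3 (s(Q) = Q/Q + 2 = 1 + 2 = 3)
(-8 - 126/21)*s(F) = (-8 - 126/21)*3 = (-8 - 126*1/21)*3 = (-8 - 6)*3 = -14*3 = -42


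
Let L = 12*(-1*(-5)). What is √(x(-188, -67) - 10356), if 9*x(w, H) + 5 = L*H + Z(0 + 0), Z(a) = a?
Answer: I*√97229/3 ≈ 103.94*I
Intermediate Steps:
L = 60 (L = 12*5 = 60)
x(w, H) = -5/9 + 20*H/3 (x(w, H) = -5/9 + (60*H + (0 + 0))/9 = -5/9 + (60*H + 0)/9 = -5/9 + (60*H)/9 = -5/9 + 20*H/3)
√(x(-188, -67) - 10356) = √((-5/9 + (20/3)*(-67)) - 10356) = √((-5/9 - 1340/3) - 10356) = √(-4025/9 - 10356) = √(-97229/9) = I*√97229/3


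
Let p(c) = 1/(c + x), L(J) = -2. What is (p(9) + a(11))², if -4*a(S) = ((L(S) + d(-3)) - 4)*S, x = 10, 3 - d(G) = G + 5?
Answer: 1100401/5776 ≈ 190.51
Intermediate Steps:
d(G) = -2 - G (d(G) = 3 - (G + 5) = 3 - (5 + G) = 3 + (-5 - G) = -2 - G)
p(c) = 1/(10 + c) (p(c) = 1/(c + 10) = 1/(10 + c))
a(S) = 5*S/4 (a(S) = -((-2 + (-2 - 1*(-3))) - 4)*S/4 = -((-2 + (-2 + 3)) - 4)*S/4 = -((-2 + 1) - 4)*S/4 = -(-1 - 4)*S/4 = -(-5)*S/4 = 5*S/4)
(p(9) + a(11))² = (1/(10 + 9) + (5/4)*11)² = (1/19 + 55/4)² = (1049/76)² = 1100401/5776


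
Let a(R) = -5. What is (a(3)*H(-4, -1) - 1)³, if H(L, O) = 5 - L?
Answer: -97336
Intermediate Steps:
(a(3)*H(-4, -1) - 1)³ = (-5*(5 - 1*(-4)) - 1)³ = (-5*(5 + 4) - 1)³ = (-5*9 - 1)³ = (-45 - 1)³ = (-46)³ = -97336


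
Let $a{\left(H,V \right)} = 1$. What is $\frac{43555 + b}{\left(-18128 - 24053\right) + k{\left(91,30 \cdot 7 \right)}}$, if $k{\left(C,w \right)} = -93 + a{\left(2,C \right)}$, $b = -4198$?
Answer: $- \frac{4373}{4697} \approx -0.93102$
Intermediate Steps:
$k{\left(C,w \right)} = -92$ ($k{\left(C,w \right)} = -93 + 1 = -92$)
$\frac{43555 + b}{\left(-18128 - 24053\right) + k{\left(91,30 \cdot 7 \right)}} = \frac{43555 - 4198}{\left(-18128 - 24053\right) - 92} = \frac{39357}{\left(-18128 - 24053\right) - 92} = \frac{39357}{-42181 - 92} = \frac{39357}{-42273} = 39357 \left(- \frac{1}{42273}\right) = - \frac{4373}{4697}$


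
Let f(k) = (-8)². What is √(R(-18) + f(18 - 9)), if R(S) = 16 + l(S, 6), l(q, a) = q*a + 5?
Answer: I*√23 ≈ 4.7958*I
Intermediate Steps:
l(q, a) = 5 + a*q (l(q, a) = a*q + 5 = 5 + a*q)
f(k) = 64
R(S) = 21 + 6*S (R(S) = 16 + (5 + 6*S) = 21 + 6*S)
√(R(-18) + f(18 - 9)) = √((21 + 6*(-18)) + 64) = √((21 - 108) + 64) = √(-87 + 64) = √(-23) = I*√23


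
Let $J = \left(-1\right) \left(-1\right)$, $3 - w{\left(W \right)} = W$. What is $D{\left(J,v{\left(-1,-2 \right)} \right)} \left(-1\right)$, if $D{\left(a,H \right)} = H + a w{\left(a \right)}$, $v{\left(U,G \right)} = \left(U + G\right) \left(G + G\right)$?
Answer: $-14$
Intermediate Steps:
$w{\left(W \right)} = 3 - W$
$J = 1$
$v{\left(U,G \right)} = 2 G \left(G + U\right)$ ($v{\left(U,G \right)} = \left(G + U\right) 2 G = 2 G \left(G + U\right)$)
$D{\left(a,H \right)} = H + a \left(3 - a\right)$
$D{\left(J,v{\left(-1,-2 \right)} \right)} \left(-1\right) = \left(2 \left(-2\right) \left(-2 - 1\right) - 1 \left(-3 + 1\right)\right) \left(-1\right) = \left(2 \left(-2\right) \left(-3\right) - 1 \left(-2\right)\right) \left(-1\right) = \left(12 + 2\right) \left(-1\right) = 14 \left(-1\right) = -14$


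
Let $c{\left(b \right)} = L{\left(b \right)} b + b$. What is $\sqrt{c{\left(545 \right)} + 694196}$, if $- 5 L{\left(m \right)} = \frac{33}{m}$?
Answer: $\frac{2 \sqrt{4342090}}{5} \approx 833.51$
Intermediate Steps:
$L{\left(m \right)} = - \frac{33}{5 m}$ ($L{\left(m \right)} = - \frac{33 \frac{1}{m}}{5} = - \frac{33}{5 m}$)
$c{\left(b \right)} = - \frac{33}{5} + b$ ($c{\left(b \right)} = - \frac{33}{5 b} b + b = - \frac{33}{5} + b$)
$\sqrt{c{\left(545 \right)} + 694196} = \sqrt{\left(- \frac{33}{5} + 545\right) + 694196} = \sqrt{\frac{2692}{5} + 694196} = \sqrt{\frac{3473672}{5}} = \frac{2 \sqrt{4342090}}{5}$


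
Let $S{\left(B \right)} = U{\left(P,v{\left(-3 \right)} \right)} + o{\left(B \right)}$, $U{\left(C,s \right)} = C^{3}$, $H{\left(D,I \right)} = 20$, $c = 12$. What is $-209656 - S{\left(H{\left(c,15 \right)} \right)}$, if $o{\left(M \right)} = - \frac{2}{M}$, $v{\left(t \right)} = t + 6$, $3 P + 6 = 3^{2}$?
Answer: $- \frac{2096569}{10} \approx -2.0966 \cdot 10^{5}$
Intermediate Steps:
$P = 1$ ($P = -2 + \frac{3^{2}}{3} = -2 + \frac{1}{3} \cdot 9 = -2 + 3 = 1$)
$v{\left(t \right)} = 6 + t$
$S{\left(B \right)} = 1 - \frac{2}{B}$ ($S{\left(B \right)} = 1^{3} - \frac{2}{B} = 1 - \frac{2}{B}$)
$-209656 - S{\left(H{\left(c,15 \right)} \right)} = -209656 - \frac{-2 + 20}{20} = -209656 - \frac{1}{20} \cdot 18 = -209656 - \frac{9}{10} = - \frac{2096569}{10}$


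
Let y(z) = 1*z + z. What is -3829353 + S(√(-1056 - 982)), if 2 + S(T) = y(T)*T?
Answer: -3833431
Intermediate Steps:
y(z) = 2*z (y(z) = z + z = 2*z)
S(T) = -2 + 2*T² (S(T) = -2 + (2*T)*T = -2 + 2*T²)
-3829353 + S(√(-1056 - 982)) = -3829353 + (-2 + 2*(√(-1056 - 982))²) = -3829353 + (-2 + 2*(√(-2038))²) = -3829353 + (-2 + 2*(I*√2038)²) = -3829353 + (-2 + 2*(-2038)) = -3829353 + (-2 - 4076) = -3829353 - 4078 = -3833431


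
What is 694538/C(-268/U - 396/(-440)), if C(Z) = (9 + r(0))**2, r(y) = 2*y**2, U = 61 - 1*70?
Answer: 694538/81 ≈ 8574.5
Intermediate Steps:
U = -9 (U = 61 - 70 = -9)
C(Z) = 81 (C(Z) = (9 + 2*0**2)**2 = (9 + 2*0)**2 = (9 + 0)**2 = 9**2 = 81)
694538/C(-268/U - 396/(-440)) = 694538/81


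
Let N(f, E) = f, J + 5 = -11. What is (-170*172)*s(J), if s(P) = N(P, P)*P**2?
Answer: 119767040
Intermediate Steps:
J = -16 (J = -5 - 11 = -16)
s(P) = P**3 (s(P) = P*P**2 = P**3)
(-170*172)*s(J) = -170*172*(-16)**3 = -29240*(-4096) = 119767040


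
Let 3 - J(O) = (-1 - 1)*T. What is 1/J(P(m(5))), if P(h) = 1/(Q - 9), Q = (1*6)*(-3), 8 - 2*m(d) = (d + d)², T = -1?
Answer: 1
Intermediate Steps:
m(d) = 4 - 2*d² (m(d) = 4 - (d + d)²/2 = 4 - 4*d²/2 = 4 - 2*d²)
Q = -18 (Q = 6*(-3) = -18)
P(h) = -1/27 (P(h) = 1/(-18 - 9) = 1/(-27) = -1/27)
J(O) = 1 (J(O) = 3 - (-1 - 1)*(-1) = 3 - (-2)*(-1) = 3 - 1*2 = 3 - 2 = 1)
1/J(P(m(5))) = 1/1 = 1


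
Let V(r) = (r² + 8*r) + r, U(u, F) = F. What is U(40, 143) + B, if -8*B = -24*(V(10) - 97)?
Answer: 422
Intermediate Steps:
V(r) = r² + 9*r
B = 279 (B = -(-3)*(10*(9 + 10) - 97) = -(-3)*(10*19 - 97) = -(-3)*(190 - 97) = -(-3)*93 = -⅛*(-2232) = 279)
U(40, 143) + B = 143 + 279 = 422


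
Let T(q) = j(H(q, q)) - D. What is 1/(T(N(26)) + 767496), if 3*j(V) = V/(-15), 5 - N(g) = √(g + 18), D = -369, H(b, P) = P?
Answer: 388731600/298493346841589 - 45*√11/596986693683178 ≈ 1.3023e-6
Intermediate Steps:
N(g) = 5 - √(18 + g) (N(g) = 5 - √(g + 18) = 5 - √(18 + g))
j(V) = -V/45 (j(V) = (V/(-15))/3 = (V*(-1/15))/3 = (-V/15)/3 = -V/45)
T(q) = 369 - q/45 (T(q) = -q/45 - 1*(-369) = -q/45 + 369 = 369 - q/45)
1/(T(N(26)) + 767496) = 1/((369 - (5 - √(18 + 26))/45) + 767496) = 1/((369 - (5 - √44)/45) + 767496) = 1/((369 - (5 - 2*√11)/45) + 767496) = 1/((369 + (-⅑ + 2*√11/45)) + 767496) = 1/((3320/9 + 2*√11/45) + 767496) = 1/(6910784/9 + 2*√11/45)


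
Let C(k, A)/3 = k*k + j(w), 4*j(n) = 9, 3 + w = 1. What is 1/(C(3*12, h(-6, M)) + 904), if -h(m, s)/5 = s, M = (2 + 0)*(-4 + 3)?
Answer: 4/19195 ≈ 0.00020839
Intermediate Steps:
w = -2 (w = -3 + 1 = -2)
j(n) = 9/4 (j(n) = (1/4)*9 = 9/4)
M = -2 (M = 2*(-1) = -2)
h(m, s) = -5*s
C(k, A) = 27/4 + 3*k**2 (C(k, A) = 3*(k*k + 9/4) = 3*(k**2 + 9/4) = 3*(9/4 + k**2) = 27/4 + 3*k**2)
1/(C(3*12, h(-6, M)) + 904) = 1/((27/4 + 3*(3*12)**2) + 904) = 1/((27/4 + 3*36**2) + 904) = 1/((27/4 + 3*1296) + 904) = 1/((27/4 + 3888) + 904) = 1/(15579/4 + 904) = 1/(19195/4) = 4/19195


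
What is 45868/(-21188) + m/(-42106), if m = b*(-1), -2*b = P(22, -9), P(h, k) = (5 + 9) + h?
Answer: -241462424/111517741 ≈ -2.1652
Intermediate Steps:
P(h, k) = 14 + h
b = -18 (b = -(14 + 22)/2 = -1/2*36 = -18)
m = 18 (m = -18*(-1) = 18)
45868/(-21188) + m/(-42106) = 45868/(-21188) + 18/(-42106) = 45868*(-1/21188) + 18*(-1/42106) = -11467/5297 - 9/21053 = -241462424/111517741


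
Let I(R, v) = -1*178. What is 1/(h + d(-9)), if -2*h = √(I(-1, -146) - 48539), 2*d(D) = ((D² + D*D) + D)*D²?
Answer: 1377/8535287 + I*√5413/25605861 ≈ 0.00016133 + 2.8733e-6*I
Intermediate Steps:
I(R, v) = -178
d(D) = D²*(D + 2*D²)/2 (d(D) = (((D² + D*D) + D)*D²)/2 = (((D² + D²) + D)*D²)/2 = ((2*D² + D)*D²)/2 = ((D + 2*D²)*D²)/2 = (D²*(D + 2*D²))/2 = D²*(D + 2*D²)/2)
h = -3*I*√5413/2 (h = -√(-178 - 48539)/2 = -3*I*√5413/2 ≈ -110.36*I)
1/(h + d(-9)) = 1/(-3*I*√5413/2 + (-9)³*(½ - 9)) = 1/(-3*I*√5413/2 - 729*(-17/2)) = 1/(-3*I*√5413/2 + 12393/2) = 1/(12393/2 - 3*I*√5413/2)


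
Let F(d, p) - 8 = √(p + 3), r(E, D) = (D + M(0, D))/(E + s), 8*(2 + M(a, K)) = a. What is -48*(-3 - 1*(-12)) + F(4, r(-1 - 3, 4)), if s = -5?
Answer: -1267/3 ≈ -422.33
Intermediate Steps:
M(a, K) = -2 + a/8
r(E, D) = (-2 + D)/(-5 + E) (r(E, D) = (D + (-2 + (⅛)*0))/(E - 5) = (D + (-2 + 0))/(-5 + E) = (D - 2)/(-5 + E) = (-2 + D)/(-5 + E))
F(d, p) = 8 + √(3 + p) (F(d, p) = 8 + √(p + 3) = 8 + √(3 + p))
-48*(-3 - 1*(-12)) + F(4, r(-1 - 3, 4)) = -48*(-3 - 1*(-12)) + (8 + √(3 + (-2 + 4)/(-5 + (-1 - 3)))) = -48*(-3 + 12) + (8 + √(3 + 2/(-5 - 4))) = -48*9 + (8 + √(3 + 2/(-9))) = -432 + (8 + √(3 - ⅑*2)) = -432 + (8 + √(3 - 2/9)) = -432 + (8 + √(25/9)) = -432 + (8 + 5/3) = -432 + 29/3 = -1267/3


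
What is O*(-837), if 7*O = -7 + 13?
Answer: -5022/7 ≈ -717.43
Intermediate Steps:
O = 6/7 (O = (-7 + 13)/7 = (⅐)*6 = 6/7 ≈ 0.85714)
O*(-837) = (6/7)*(-837) = -5022/7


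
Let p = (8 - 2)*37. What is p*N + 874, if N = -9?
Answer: -1124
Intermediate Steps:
p = 222 (p = 6*37 = 222)
p*N + 874 = 222*(-9) + 874 = -1998 + 874 = -1124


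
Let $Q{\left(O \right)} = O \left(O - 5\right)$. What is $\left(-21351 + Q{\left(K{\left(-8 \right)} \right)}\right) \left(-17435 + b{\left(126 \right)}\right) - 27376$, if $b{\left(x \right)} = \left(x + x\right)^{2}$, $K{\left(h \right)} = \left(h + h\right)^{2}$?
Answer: $1976563069$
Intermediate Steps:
$K{\left(h \right)} = 4 h^{2}$ ($K{\left(h \right)} = \left(2 h\right)^{2} = 4 h^{2}$)
$Q{\left(O \right)} = O \left(-5 + O\right)$
$b{\left(x \right)} = 4 x^{2}$ ($b{\left(x \right)} = \left(2 x\right)^{2} = 4 x^{2}$)
$\left(-21351 + Q{\left(K{\left(-8 \right)} \right)}\right) \left(-17435 + b{\left(126 \right)}\right) - 27376 = \left(-21351 + 4 \left(-8\right)^{2} \left(-5 + 4 \left(-8\right)^{2}\right)\right) \left(-17435 + 4 \cdot 126^{2}\right) - 27376 = \left(-21351 + 4 \cdot 64 \left(-5 + 4 \cdot 64\right)\right) \left(-17435 + 4 \cdot 15876\right) - 27376 = \left(-21351 + 256 \left(-5 + 256\right)\right) \left(-17435 + 63504\right) - 27376 = \left(-21351 + 256 \cdot 251\right) 46069 - 27376 = \left(-21351 + 64256\right) 46069 - 27376 = 42905 \cdot 46069 - 27376 = 1976590445 - 27376 = 1976563069$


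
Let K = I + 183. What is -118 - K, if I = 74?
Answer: -375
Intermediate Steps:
K = 257 (K = 74 + 183 = 257)
-118 - K = -118 - 1*257 = -118 - 257 = -375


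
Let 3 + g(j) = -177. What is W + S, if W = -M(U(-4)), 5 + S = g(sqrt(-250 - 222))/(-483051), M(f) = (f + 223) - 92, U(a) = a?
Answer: -21254184/161017 ≈ -132.00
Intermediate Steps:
M(f) = 131 + f (M(f) = (223 + f) - 92 = 131 + f)
g(j) = -180 (g(j) = -3 - 177 = -180)
S = -805025/161017 (S = -5 - 180/(-483051) = -5 - 180*(-1/483051) = -5 + 60/161017 = -805025/161017 ≈ -4.9996)
W = -127 (W = -(131 - 4) = -1*127 = -127)
W + S = -127 - 805025/161017 = -21254184/161017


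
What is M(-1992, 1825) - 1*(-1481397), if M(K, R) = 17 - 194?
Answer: 1481220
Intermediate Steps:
M(K, R) = -177
M(-1992, 1825) - 1*(-1481397) = -177 - 1*(-1481397) = -177 + 1481397 = 1481220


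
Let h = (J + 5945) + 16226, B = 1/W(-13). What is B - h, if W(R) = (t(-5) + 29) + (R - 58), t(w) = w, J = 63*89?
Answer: -1305567/47 ≈ -27778.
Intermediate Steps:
J = 5607
W(R) = -34 + R (W(R) = (-5 + 29) + (R - 58) = 24 + (-58 + R) = -34 + R)
B = -1/47 (B = 1/(-34 - 13) = 1/(-47) = -1/47 ≈ -0.021277)
h = 27778 (h = (5607 + 5945) + 16226 = 11552 + 16226 = 27778)
B - h = -1/47 - 1*27778 = -1/47 - 27778 = -1305567/47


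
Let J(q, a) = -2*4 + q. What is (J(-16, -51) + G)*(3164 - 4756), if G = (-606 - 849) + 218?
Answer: 2007512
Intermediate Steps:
J(q, a) = -8 + q
G = -1237 (G = -1455 + 218 = -1237)
(J(-16, -51) + G)*(3164 - 4756) = ((-8 - 16) - 1237)*(3164 - 4756) = (-24 - 1237)*(-1592) = -1261*(-1592) = 2007512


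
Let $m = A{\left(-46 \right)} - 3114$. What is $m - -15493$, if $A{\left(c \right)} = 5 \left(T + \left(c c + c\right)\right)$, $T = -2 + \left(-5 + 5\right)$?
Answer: $22719$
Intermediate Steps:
$T = -2$ ($T = -2 + 0 = -2$)
$A{\left(c \right)} = -10 + 5 c + 5 c^{2}$ ($A{\left(c \right)} = 5 \left(-2 + \left(c c + c\right)\right) = 5 \left(-2 + \left(c^{2} + c\right)\right) = 5 \left(-2 + \left(c + c^{2}\right)\right) = 5 \left(-2 + c + c^{2}\right) = -10 + 5 c + 5 c^{2}$)
$m = 7226$ ($m = \left(-10 + 5 \left(-46\right) + 5 \left(-46\right)^{2}\right) - 3114 = \left(-10 - 230 + 5 \cdot 2116\right) - 3114 = \left(-10 - 230 + 10580\right) - 3114 = 10340 - 3114 = 7226$)
$m - -15493 = 7226 - -15493 = 7226 + 15493 = 22719$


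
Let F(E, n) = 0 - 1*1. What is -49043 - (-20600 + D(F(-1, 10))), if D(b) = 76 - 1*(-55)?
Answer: -28574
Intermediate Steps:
F(E, n) = -1 (F(E, n) = 0 - 1 = -1)
D(b) = 131 (D(b) = 76 + 55 = 131)
-49043 - (-20600 + D(F(-1, 10))) = -49043 - (-20600 + 131) = -49043 - 1*(-20469) = -49043 + 20469 = -28574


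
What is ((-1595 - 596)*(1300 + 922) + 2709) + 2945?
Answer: -4862748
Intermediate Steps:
((-1595 - 596)*(1300 + 922) + 2709) + 2945 = (-2191*2222 + 2709) + 2945 = (-4868402 + 2709) + 2945 = -4865693 + 2945 = -4862748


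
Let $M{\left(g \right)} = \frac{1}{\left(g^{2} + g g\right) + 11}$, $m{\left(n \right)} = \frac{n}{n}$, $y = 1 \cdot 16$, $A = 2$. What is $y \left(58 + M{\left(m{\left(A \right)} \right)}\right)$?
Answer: $\frac{12080}{13} \approx 929.23$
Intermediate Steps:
$y = 16$
$m{\left(n \right)} = 1$
$M{\left(g \right)} = \frac{1}{11 + 2 g^{2}}$ ($M{\left(g \right)} = \frac{1}{\left(g^{2} + g^{2}\right) + 11} = \frac{1}{2 g^{2} + 11} = \frac{1}{11 + 2 g^{2}}$)
$y \left(58 + M{\left(m{\left(A \right)} \right)}\right) = 16 \left(58 + \frac{1}{11 + 2 \cdot 1^{2}}\right) = 16 \left(58 + \frac{1}{11 + 2 \cdot 1}\right) = 16 \left(58 + \frac{1}{11 + 2}\right) = 16 \left(58 + \frac{1}{13}\right) = 16 \cdot \frac{755}{13} = \frac{12080}{13}$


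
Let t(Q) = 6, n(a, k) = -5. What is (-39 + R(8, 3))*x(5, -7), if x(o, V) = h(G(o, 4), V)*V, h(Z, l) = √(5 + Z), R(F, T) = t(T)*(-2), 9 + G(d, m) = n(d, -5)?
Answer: 1071*I ≈ 1071.0*I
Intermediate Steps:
G(d, m) = -14 (G(d, m) = -9 - 5 = -14)
R(F, T) = -12 (R(F, T) = 6*(-2) = -12)
x(o, V) = 3*I*V (x(o, V) = √(5 - 14)*V = √(-9)*V = (3*I)*V = 3*I*V)
(-39 + R(8, 3))*x(5, -7) = (-39 - 12)*(3*I*(-7)) = -(-1071)*I = 1071*I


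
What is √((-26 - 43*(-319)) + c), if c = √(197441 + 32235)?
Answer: √(13691 + 2*√57419) ≈ 119.04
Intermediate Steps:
c = 2*√57419 (c = √229676 = 2*√57419 ≈ 479.25)
√((-26 - 43*(-319)) + c) = √((-26 - 43*(-319)) + 2*√57419) = √((-26 + 13717) + 2*√57419) = √(13691 + 2*√57419)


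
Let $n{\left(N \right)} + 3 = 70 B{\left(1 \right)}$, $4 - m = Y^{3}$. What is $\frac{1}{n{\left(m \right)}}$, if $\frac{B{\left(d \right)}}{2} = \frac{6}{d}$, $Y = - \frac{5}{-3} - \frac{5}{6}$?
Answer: $\frac{1}{837} \approx 0.0011947$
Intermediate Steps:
$Y = \frac{5}{6}$ ($Y = \left(-5\right) \left(- \frac{1}{3}\right) - \frac{5}{6} = \frac{5}{3} - \frac{5}{6} = \frac{5}{6} \approx 0.83333$)
$B{\left(d \right)} = \frac{12}{d}$ ($B{\left(d \right)} = 2 \frac{6}{d} = \frac{12}{d}$)
$m = \frac{739}{216}$ ($m = 4 - \left(\frac{5}{6}\right)^{3} = 4 - \frac{125}{216} = \frac{739}{216} \approx 3.4213$)
$n{\left(N \right)} = 837$ ($n{\left(N \right)} = -3 + 70 \cdot \frac{12}{1} = -3 + 70 \cdot 12 \cdot 1 = -3 + 70 \cdot 12 = -3 + 840 = 837$)
$\frac{1}{n{\left(m \right)}} = \frac{1}{837}$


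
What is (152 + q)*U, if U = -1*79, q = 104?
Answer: -20224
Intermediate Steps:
U = -79
(152 + q)*U = (152 + 104)*(-79) = 256*(-79) = -20224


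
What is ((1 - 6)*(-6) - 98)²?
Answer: 4624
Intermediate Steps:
((1 - 6)*(-6) - 98)² = (-5*(-6) - 98)² = (30 - 98)² = (-68)² = 4624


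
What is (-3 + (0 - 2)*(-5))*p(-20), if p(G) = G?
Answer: -140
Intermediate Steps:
(-3 + (0 - 2)*(-5))*p(-20) = (-3 + (0 - 2)*(-5))*(-20) = (-3 - 2*(-5))*(-20) = (-3 + 10)*(-20) = 7*(-20) = -140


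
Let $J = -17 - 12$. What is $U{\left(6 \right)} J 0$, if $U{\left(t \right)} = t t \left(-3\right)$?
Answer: $0$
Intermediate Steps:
$U{\left(t \right)} = - 3 t^{2}$ ($U{\left(t \right)} = t^{2} \left(-3\right) = - 3 t^{2}$)
$J = -29$ ($J = -17 - 12 = -29$)
$U{\left(6 \right)} J 0 = - 3 \cdot 6^{2} \left(-29\right) 0 = \left(-3\right) 36 \left(-29\right) 0 = \left(-108\right) \left(-29\right) 0 = 3132 \cdot 0 = 0$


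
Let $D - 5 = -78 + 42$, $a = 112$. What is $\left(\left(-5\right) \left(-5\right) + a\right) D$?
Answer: $-4247$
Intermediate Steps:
$D = -31$ ($D = 5 + \left(-78 + 42\right) = 5 - 36 = -31$)
$\left(\left(-5\right) \left(-5\right) + a\right) D = \left(\left(-5\right) \left(-5\right) + 112\right) \left(-31\right) = \left(25 + 112\right) \left(-31\right) = 137 \left(-31\right) = -4247$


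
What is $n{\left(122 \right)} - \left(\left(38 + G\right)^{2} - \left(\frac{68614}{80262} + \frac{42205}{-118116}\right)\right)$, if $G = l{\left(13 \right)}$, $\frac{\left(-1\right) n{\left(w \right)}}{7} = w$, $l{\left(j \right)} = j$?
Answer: $- \frac{2221507613}{643076} \approx -3454.5$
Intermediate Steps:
$n{\left(w \right)} = - 7 w$
$G = 13$
$n{\left(122 \right)} - \left(\left(38 + G\right)^{2} - \left(\frac{68614}{80262} + \frac{42205}{-118116}\right)\right) = \left(-7\right) 122 - \left(\left(38 + 13\right)^{2} - \left(\frac{68614}{80262} + \frac{42205}{-118116}\right)\right) = -854 - \left(51^{2} - \left(68614 \cdot \frac{1}{80262} + 42205 \left(- \frac{1}{118116}\right)\right)\right) = -854 - \left(2601 - \left(\frac{377}{441} - \frac{42205}{118116}\right)\right) = -854 - \left(2601 - \frac{319967}{643076}\right) = -854 - \frac{1672320709}{643076} = - \frac{2221507613}{643076}$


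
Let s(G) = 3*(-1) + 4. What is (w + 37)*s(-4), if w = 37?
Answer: 74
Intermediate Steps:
s(G) = 1 (s(G) = -3 + 4 = 1)
(w + 37)*s(-4) = (37 + 37)*1 = 74*1 = 74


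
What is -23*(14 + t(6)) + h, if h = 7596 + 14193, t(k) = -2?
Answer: 21513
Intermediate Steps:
h = 21789
-23*(14 + t(6)) + h = -23*(14 - 2) + 21789 = -23*12 + 21789 = -276 + 21789 = 21513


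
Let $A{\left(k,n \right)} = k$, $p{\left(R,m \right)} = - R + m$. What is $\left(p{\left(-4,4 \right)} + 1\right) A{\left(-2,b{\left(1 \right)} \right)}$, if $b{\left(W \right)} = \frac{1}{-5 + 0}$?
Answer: $-18$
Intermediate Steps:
$b{\left(W \right)} = - \frac{1}{5}$ ($b{\left(W \right)} = \frac{1}{-5} = - \frac{1}{5}$)
$p{\left(R,m \right)} = m - R$
$\left(p{\left(-4,4 \right)} + 1\right) A{\left(-2,b{\left(1 \right)} \right)} = \left(\left(4 - -4\right) + 1\right) \left(-2\right) = \left(\left(4 + 4\right) + 1\right) \left(-2\right) = \left(8 + 1\right) \left(-2\right) = 9 \left(-2\right) = -18$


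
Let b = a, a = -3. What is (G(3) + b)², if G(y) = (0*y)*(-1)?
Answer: 9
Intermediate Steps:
b = -3
G(y) = 0 (G(y) = 0*(-1) = 0)
(G(3) + b)² = (0 - 3)² = (-3)² = 9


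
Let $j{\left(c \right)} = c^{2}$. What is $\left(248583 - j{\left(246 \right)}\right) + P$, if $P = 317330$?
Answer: $505397$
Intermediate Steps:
$\left(248583 - j{\left(246 \right)}\right) + P = \left(248583 - 246^{2}\right) + 317330 = \left(248583 - 60516\right) + 317330 = 188067 + 317330 = 505397$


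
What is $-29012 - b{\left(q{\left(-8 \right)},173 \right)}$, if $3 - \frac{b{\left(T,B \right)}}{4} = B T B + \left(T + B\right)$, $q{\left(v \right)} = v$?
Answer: $-986092$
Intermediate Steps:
$b{\left(T,B \right)} = 12 - 4 B - 4 T - 4 T B^{2}$ ($b{\left(T,B \right)} = 12 - 4 \left(B T B + \left(T + B\right)\right) = 12 - 4 \left(T B^{2} + \left(B + T\right)\right) = 12 - 4 \left(B + T + T B^{2}\right) = 12 - \left(4 B + 4 T + 4 T B^{2}\right) = 12 - 4 B - 4 T - 4 T B^{2}$)
$-29012 - b{\left(q{\left(-8 \right)},173 \right)} = -29012 - \left(12 - 692 - -32 - - 32 \cdot 173^{2}\right) = -29012 - \left(12 - 692 + 32 - \left(-32\right) 29929\right) = -29012 - \left(12 - 692 + 32 + 957728\right) = -29012 - 957080 = -986092$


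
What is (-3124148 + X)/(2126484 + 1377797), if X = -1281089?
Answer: -4405237/3504281 ≈ -1.2571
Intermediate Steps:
(-3124148 + X)/(2126484 + 1377797) = (-3124148 - 1281089)/(2126484 + 1377797) = -4405237/3504281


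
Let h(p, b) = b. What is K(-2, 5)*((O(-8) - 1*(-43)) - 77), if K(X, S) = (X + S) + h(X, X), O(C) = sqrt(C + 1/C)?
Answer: -34 + I*sqrt(130)/4 ≈ -34.0 + 2.8504*I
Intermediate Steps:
K(X, S) = S + 2*X (K(X, S) = (X + S) + X = (S + X) + X = S + 2*X)
K(-2, 5)*((O(-8) - 1*(-43)) - 77) = (5 + 2*(-2))*((sqrt(-8 + 1/(-8)) - 1*(-43)) - 77) = (5 - 4)*((sqrt(-8 - 1/8) + 43) - 77) = 1*((sqrt(-65/8) + 43) - 77) = 1*((I*sqrt(130)/4 + 43) - 77) = 1*((43 + I*sqrt(130)/4) - 77) = 1*(-34 + I*sqrt(130)/4) = -34 + I*sqrt(130)/4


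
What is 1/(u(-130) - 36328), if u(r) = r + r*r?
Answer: -1/19558 ≈ -5.1130e-5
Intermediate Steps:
u(r) = r + r²
1/(u(-130) - 36328) = 1/(-130*(1 - 130) - 36328) = 1/(-130*(-129) - 36328) = 1/(16770 - 36328) = 1/(-19558) = -1/19558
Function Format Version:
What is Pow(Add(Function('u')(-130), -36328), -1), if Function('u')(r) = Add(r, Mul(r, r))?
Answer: Rational(-1, 19558) ≈ -5.1130e-5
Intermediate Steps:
Function('u')(r) = Add(r, Pow(r, 2))
Pow(Add(Function('u')(-130), -36328), -1) = Pow(Add(Mul(-130, Add(1, -130)), -36328), -1) = Pow(Add(Mul(-130, -129), -36328), -1) = Pow(Add(16770, -36328), -1) = Pow(-19558, -1) = Rational(-1, 19558)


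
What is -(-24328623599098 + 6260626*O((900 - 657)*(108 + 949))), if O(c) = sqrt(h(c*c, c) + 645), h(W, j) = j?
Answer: 24328623599098 - 12521252*sqrt(64374) ≈ 2.4325e+13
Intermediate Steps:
O(c) = sqrt(645 + c) (O(c) = sqrt(c + 645) = sqrt(645 + c))
-(-24328623599098 + 6260626*O((900 - 657)*(108 + 949))) = -(-24328623599098 + 6260626*sqrt(645 + (900 - 657)*(108 + 949))) = -(-24328623599098 + 6260626*sqrt(645 + 243*1057)) = -(-24328623599098 + 6260626*sqrt(645 + 256851)) = -(-24328623599098 + 12521252*sqrt(64374)) = -6260626*(-3885973 + 2*sqrt(64374)) = 24328623599098 - 12521252*sqrt(64374)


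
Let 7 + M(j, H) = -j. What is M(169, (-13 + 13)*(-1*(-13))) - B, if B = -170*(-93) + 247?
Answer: -16233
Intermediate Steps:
M(j, H) = -7 - j
B = 16057 (B = 15810 + 247 = 16057)
M(169, (-13 + 13)*(-1*(-13))) - B = (-7 - 1*169) - 1*16057 = (-7 - 169) - 16057 = -176 - 16057 = -16233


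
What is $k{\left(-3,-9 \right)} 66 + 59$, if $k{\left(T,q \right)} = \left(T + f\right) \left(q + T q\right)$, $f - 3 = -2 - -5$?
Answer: $3623$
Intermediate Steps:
$f = 6$ ($f = 3 - -3 = 3 + \left(-2 + 5\right) = 3 + 3 = 6$)
$k{\left(T,q \right)} = \left(6 + T\right) \left(q + T q\right)$ ($k{\left(T,q \right)} = \left(T + 6\right) \left(q + T q\right) = \left(6 + T\right) \left(q + T q\right)$)
$k{\left(-3,-9 \right)} 66 + 59 = - 9 \left(6 + \left(-3\right)^{2} + 7 \left(-3\right)\right) 66 + 59 = - 9 \left(6 + 9 - 21\right) 66 + 59 = \left(-9\right) \left(-6\right) 66 + 59 = 54 \cdot 66 + 59 = 3564 + 59 = 3623$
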